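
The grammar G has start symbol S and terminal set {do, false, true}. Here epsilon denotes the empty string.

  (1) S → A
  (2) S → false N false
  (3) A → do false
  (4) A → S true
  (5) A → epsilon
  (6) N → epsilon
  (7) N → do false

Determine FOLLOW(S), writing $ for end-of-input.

FIRST(N): from N→epsilon we get {epsilon}; from N→do false we get {do}. So FIRST(N) = {epsilon, do}.
FIRST(S): from S→A we get {epsilon, do, false, true}; from S→false N false we get {false}. So FIRST(S) = {epsilon, do, false, true}.
FIRST(A): from A→do false we get {do}; from A→S true we get {do, false, true}; from A→epsilon we get {epsilon}. So FIRST(A) = {epsilon, do, false, true}.
FOLLOW(S) includes $ since S is the start symbol.
FOLLOW(S): in A→S true, S is followed by true with FIRST {true}. Thus FOLLOW(S) = {$, true}.
FOLLOW(A): in S→A, the suffix after A is empty, so FOLLOW(A) ⊇ FOLLOW(S) = {$, true}. Thus FOLLOW(A) = {$, true}.
FOLLOW(N): in S→false N false, N is followed by false with FIRST {false}. Thus FOLLOW(N) = {false}.

{$, true}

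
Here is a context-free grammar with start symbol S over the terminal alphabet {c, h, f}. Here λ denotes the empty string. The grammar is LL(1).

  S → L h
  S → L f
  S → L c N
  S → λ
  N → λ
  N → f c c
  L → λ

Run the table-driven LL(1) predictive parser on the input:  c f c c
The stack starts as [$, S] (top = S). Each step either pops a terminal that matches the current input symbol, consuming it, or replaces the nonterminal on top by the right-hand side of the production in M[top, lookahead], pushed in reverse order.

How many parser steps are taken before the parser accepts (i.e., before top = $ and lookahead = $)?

     Stack    Input      Action
  1  $ S      c f c c $  expand S → L c N
  2  $ N c L  c f c c $  expand L → λ
  3  $ N c    c f c c $  match c
  4  $ N      f c c $    expand N → f c c
  5  $ c c f  f c c $    match f
  6  $ c c    c c $      match c
  7  $ c      c $        match c
Accept reached after 7 steps.

7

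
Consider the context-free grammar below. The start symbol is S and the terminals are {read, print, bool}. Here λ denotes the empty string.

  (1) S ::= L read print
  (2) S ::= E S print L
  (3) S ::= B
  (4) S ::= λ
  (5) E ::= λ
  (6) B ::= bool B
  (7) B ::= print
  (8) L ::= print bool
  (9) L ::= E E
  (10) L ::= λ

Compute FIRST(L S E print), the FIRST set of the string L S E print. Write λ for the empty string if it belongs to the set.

FIRST(E) = {λ}
FIRST(B) = {bool, print}
FIRST(L) = {λ, print}  (via E E)
FIRST(S) = {λ, bool, print, read}  (via L read print, E S print L, B)
FIRST(L S E print): take FIRST of each symbol in turn, carrying on past any symbol whose FIRST contains λ; result {bool, print, read}.

{bool, print, read}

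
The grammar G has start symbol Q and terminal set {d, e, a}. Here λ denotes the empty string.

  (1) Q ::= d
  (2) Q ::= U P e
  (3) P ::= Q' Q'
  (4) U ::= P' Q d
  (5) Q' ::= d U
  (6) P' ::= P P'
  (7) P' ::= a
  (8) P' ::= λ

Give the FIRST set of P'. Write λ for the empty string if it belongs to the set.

FIRST(Q') = {d}
FIRST(P) = {d}  (via Q' Q')
FIRST(P') = {λ, a, d}  (via P P')
FIRST(Q) = {a, d}  (via U P e)
FIRST(U) = {a, d}  (via P' Q d)

{λ, a, d}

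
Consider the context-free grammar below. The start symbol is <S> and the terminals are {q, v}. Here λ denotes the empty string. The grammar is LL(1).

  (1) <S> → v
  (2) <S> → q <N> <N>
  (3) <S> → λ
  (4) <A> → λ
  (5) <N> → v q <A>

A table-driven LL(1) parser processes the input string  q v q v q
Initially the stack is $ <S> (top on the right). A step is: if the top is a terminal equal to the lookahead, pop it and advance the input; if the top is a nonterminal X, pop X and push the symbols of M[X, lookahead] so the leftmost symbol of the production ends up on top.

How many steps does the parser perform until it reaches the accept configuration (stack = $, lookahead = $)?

step 1: stack=$ <S>  input=q v q v q $  — expand <S> → q <N> <N>
step 2: stack=$ <N> <N> q  input=q v q v q $  — match q
step 3: stack=$ <N> <N>  input=v q v q $  — expand <N> → v q <A>
step 4: stack=$ <N> <A> q v  input=v q v q $  — match v
step 5: stack=$ <N> <A> q  input=q v q $  — match q
step 6: stack=$ <N> <A>  input=v q $  — expand <A> → λ
step 7: stack=$ <N>  input=v q $  — expand <N> → v q <A>
step 8: stack=$ <A> q v  input=v q $  — match v
step 9: stack=$ <A> q  input=q $  — match q
step 10: stack=$ <A>  input=$  — expand <A> → λ
Accept reached after 10 steps.

10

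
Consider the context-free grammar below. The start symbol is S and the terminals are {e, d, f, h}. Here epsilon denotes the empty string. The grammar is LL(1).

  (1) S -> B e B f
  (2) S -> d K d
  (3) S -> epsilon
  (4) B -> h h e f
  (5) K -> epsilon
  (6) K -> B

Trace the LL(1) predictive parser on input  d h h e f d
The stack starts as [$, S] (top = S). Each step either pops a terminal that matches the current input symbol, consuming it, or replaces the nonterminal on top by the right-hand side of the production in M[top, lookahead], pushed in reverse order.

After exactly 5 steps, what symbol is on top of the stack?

h

step 1: stack=$ S  input=d h h e f d $  — expand S -> d K d
step 2: stack=$ d K d  input=d h h e f d $  — match d
step 3: stack=$ d K  input=h h e f d $  — expand K -> B
step 4: stack=$ d B  input=h h e f d $  — expand B -> h h e f
step 5: stack=$ d f e h h  input=h h e f d $  — match h
Stack after step 5: $ d f e h (top = h).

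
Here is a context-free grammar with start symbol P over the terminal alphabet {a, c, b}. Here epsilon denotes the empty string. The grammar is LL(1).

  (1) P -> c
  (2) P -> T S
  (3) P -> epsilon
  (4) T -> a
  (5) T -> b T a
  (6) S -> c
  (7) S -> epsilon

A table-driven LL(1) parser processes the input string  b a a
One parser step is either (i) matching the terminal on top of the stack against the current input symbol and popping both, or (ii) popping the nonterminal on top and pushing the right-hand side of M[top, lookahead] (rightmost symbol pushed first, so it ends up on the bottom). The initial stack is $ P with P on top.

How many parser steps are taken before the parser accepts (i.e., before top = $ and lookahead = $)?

7

     Stack      Input    Action
  1  $ P        b a a $  expand P -> T S
  2  $ S T      b a a $  expand T -> b T a
  3  $ S a T b  b a a $  match b
  4  $ S a T    a a $    expand T -> a
  5  $ S a a    a a $    match a
  6  $ S a      a $      match a
  7  $ S        $        expand S -> epsilon
Accept reached after 7 steps.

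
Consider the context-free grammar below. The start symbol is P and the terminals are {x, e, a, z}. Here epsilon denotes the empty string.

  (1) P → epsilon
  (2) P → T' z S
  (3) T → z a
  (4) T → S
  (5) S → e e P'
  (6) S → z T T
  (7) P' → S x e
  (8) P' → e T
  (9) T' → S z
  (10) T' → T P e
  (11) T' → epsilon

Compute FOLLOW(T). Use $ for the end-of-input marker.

{$, e, x, z}

FIRST(S) = {e, z}
FIRST(T) = {e, z}  (via S)
FIRST(P') = {e, z}  (via S x e)
FIRST(T') = {epsilon, e, z}  (via S z, T P e)
FIRST(P) = {epsilon, e, z}  (via T' z S)
FOLLOW(P) includes $ since P is the start symbol.
FOLLOW(P): in T'→T P e, P is followed by e with FIRST {e}. Thus FOLLOW(P) = {$, e}.
FOLLOW(T'): in P→T' z S, T' is followed by z S with FIRST {z}. Thus FOLLOW(T') = {z}.
FOLLOW(T): in S→z T T (occurrence 1), T is followed by T with FIRST {e, z}; in S→z T T (occurrence 2), the suffix after T is empty, so FOLLOW(T) ⊇ FOLLOW(S) = {$, e, x, z}; in P'→e T, the suffix after T is empty, so FOLLOW(T) ⊇ FOLLOW(P') = {$, e, x, z}; in T'→T P e, T is followed by P e with FIRST {e, z}. Thus FOLLOW(T) = {$, e, x, z}.
FOLLOW(S): in P→T' z S, the suffix after S is empty, so FOLLOW(S) ⊇ FOLLOW(P) = {$, e}; in T→S, the suffix after S is empty, so FOLLOW(S) ⊇ FOLLOW(T) = {$, e, x, z}; in P'→S x e, S is followed by x e with FIRST {x}; in T'→S z, S is followed by z with FIRST {z}. Thus FOLLOW(S) = {$, e, x, z}.
FOLLOW(P'): in S→e e P', the suffix after P' is empty, so FOLLOW(P') ⊇ FOLLOW(S) = {$, e, x, z}. Thus FOLLOW(P') = {$, e, x, z}.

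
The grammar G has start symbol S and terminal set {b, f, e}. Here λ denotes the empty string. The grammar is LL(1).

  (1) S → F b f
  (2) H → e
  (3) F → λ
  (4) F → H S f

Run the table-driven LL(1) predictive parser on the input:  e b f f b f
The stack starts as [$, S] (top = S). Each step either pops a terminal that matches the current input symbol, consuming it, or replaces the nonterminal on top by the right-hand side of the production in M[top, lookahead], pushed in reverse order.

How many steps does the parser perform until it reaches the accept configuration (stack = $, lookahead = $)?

11

step 1: stack=$ S  input=e b f f b f $  — expand S → F b f
step 2: stack=$ f b F  input=e b f f b f $  — expand F → H S f
step 3: stack=$ f b f S H  input=e b f f b f $  — expand H → e
step 4: stack=$ f b f S e  input=e b f f b f $  — match e
step 5: stack=$ f b f S  input=b f f b f $  — expand S → F b f
step 6: stack=$ f b f f b F  input=b f f b f $  — expand F → λ
step 7: stack=$ f b f f b  input=b f f b f $  — match b
step 8: stack=$ f b f f  input=f f b f $  — match f
step 9: stack=$ f b f  input=f b f $  — match f
step 10: stack=$ f b  input=b f $  — match b
step 11: stack=$ f  input=f $  — match f
Accept reached after 11 steps.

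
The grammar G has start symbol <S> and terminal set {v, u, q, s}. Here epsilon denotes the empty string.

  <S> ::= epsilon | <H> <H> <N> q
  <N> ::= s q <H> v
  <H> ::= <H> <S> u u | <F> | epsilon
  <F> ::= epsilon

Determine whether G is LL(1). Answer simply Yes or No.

No

FIRST(<S>) = {epsilon, s, u}
FIRST(<N>) = {s}
FIRST(<H>) = {epsilon, s, u}
FIRST(<F>) = {epsilon}
FOLLOW(<S>) = {$, u}
FOLLOW(<N>) = {q}
FOLLOW(<H>) = {s, u, v}
FOLLOW(<F>) = {s, u, v}
Cell M[<H>, s] receives both <H> ::= <H> <S> u u and <H> ::= <F> and <H> ::= epsilon — the grammar is not LL(1).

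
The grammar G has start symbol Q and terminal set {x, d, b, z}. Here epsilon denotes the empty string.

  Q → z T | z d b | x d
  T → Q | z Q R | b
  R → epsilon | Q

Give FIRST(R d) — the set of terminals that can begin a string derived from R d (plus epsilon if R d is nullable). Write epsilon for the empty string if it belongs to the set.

FIRST(Q): from Q→z T we get {z}; from Q→z d b we get {z}; from Q→x d we get {x}. So FIRST(Q) = {x, z}.
FIRST(T): from T→Q we get {x, z}; from T→z Q R we get {z}; from T→b we get {b}. So FIRST(T) = {b, x, z}.
FIRST(R): from R→epsilon we get {epsilon}; from R→Q we get {x, z}. So FIRST(R) = {epsilon, x, z}.
FIRST(R d): take FIRST of each symbol in turn, carrying on past any symbol whose FIRST contains epsilon; result {d, x, z}.

{d, x, z}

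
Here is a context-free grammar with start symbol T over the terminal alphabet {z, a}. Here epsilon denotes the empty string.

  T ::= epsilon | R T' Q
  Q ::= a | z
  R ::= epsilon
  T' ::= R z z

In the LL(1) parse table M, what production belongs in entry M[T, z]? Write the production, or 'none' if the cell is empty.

T ::= R T' Q

FIRST(Q) = {a, z}
FIRST(R) = {epsilon}
FIRST(T') = {z}  (via R z z)
FIRST(T) = {epsilon, z}  (via R T' Q)
FOLLOW(T) includes $ since T is the start symbol.
FOLLOW(T): T appears on no right-hand side. Thus FOLLOW(T) = {$}.
For T ::= epsilon: FIRST(epsilon) = {epsilon}, so it goes in M[T, t] for t ∈ {}; since epsilon ∈ FIRST, also for every t ∈ FOLLOW(T) = {$}.
For T ::= R T' Q: FIRST(R T' Q) = {z}, so it goes in M[T, t] for t ∈ {z}.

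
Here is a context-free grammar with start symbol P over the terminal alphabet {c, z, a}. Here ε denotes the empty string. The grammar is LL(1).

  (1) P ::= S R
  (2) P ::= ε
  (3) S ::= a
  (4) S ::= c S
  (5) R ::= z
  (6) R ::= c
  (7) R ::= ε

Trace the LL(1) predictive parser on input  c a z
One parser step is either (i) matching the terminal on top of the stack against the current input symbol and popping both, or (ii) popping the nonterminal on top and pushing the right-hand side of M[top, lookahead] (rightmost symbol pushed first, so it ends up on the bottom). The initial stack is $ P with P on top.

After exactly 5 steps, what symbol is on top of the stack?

     Stack    Input    Action
  1  $ P      c a z $  expand P ::= S R
  2  $ R S    c a z $  expand S ::= c S
  3  $ R S c  c a z $  match c
  4  $ R S    a z $    expand S ::= a
  5  $ R a    a z $    match a
Stack after step 5: $ R (top = R).

R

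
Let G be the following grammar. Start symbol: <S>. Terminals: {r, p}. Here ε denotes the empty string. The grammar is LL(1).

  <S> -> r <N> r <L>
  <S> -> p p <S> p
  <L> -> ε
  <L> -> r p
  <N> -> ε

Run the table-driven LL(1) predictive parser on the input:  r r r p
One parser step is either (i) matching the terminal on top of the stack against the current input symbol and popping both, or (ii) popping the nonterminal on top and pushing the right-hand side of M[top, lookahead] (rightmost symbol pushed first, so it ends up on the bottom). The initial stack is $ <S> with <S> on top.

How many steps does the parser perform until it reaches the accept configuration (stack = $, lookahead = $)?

7

step 1: stack=$ <S>  input=r r r p $  — expand <S> -> r <N> r <L>
step 2: stack=$ <L> r <N> r  input=r r r p $  — match r
step 3: stack=$ <L> r <N>  input=r r p $  — expand <N> -> ε
step 4: stack=$ <L> r  input=r r p $  — match r
step 5: stack=$ <L>  input=r p $  — expand <L> -> r p
step 6: stack=$ p r  input=r p $  — match r
step 7: stack=$ p  input=p $  — match p
Accept reached after 7 steps.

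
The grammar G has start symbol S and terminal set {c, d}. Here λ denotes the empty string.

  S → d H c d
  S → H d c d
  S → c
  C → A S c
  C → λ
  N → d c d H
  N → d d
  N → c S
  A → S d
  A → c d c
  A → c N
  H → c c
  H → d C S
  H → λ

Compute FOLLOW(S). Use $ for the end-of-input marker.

{$, c, d}

FIRST(N): from N→d c d H we get {d}; from N→d d we get {d}; from N→c S we get {c}. So FIRST(N) = {c, d}.
FIRST(H): from H→c c we get {c}; from H→d C S we get {d}; from H→λ we get {λ}. So FIRST(H) = {λ, c, d}.
FIRST(S): from S→d H c d we get {d}; from S→H d c d we get {c, d}; from S→c we get {c}. So FIRST(S) = {c, d}.
FIRST(A): from A→S d we get {c, d}; from A→c d c we get {c}; from A→c N we get {c}. So FIRST(A) = {c, d}.
FIRST(C): from C→A S c we get {c, d}; from C→λ we get {λ}. So FIRST(C) = {λ, c, d}.
FOLLOW(S) includes $ since S is the start symbol.
FOLLOW(C): in H→d C S, C is followed by S with FIRST {c, d}. Thus FOLLOW(C) = {c, d}.
FOLLOW(A): in C→A S c, A is followed by S c with FIRST {c, d}. Thus FOLLOW(A) = {c, d}.
FOLLOW(N): in A→c N, the suffix after N is empty, so FOLLOW(N) ⊇ FOLLOW(A) = {c, d}. Thus FOLLOW(N) = {c, d}.
FOLLOW(H): in S→d H c d, H is followed by c d with FIRST {c}; in S→H d c d, H is followed by d c d with FIRST {d}; in N→d c d H, the suffix after H is empty, so FOLLOW(H) ⊇ FOLLOW(N) = {c, d}. Thus FOLLOW(H) = {c, d}.
FOLLOW(S): in C→A S c, S is followed by c with FIRST {c}; in N→c S, the suffix after S is empty, so FOLLOW(S) ⊇ FOLLOW(N) = {c, d}; in A→S d, S is followed by d with FIRST {d}; in H→d C S, the suffix after S is empty, so FOLLOW(S) ⊇ FOLLOW(H) = {c, d}. Thus FOLLOW(S) = {$, c, d}.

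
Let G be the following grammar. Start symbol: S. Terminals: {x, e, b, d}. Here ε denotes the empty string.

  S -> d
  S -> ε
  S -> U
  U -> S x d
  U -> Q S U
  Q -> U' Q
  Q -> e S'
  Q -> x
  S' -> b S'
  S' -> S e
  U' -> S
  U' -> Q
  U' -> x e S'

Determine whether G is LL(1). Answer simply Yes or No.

FIRST(S) = {ε, d, e, x}
FIRST(U) = {d, e, x}
FIRST(Q) = {d, e, x}
FIRST(S') = {b, d, e, x}
FIRST(U') = {ε, d, e, x}
FOLLOW(S) = {$, d, e, x}
FOLLOW(U) = {$, d, e, x}
FOLLOW(Q) = {d, e, x}
FOLLOW(S') = {d, e, x}
FOLLOW(U') = {d, e, x}
Cell M[Q, e] receives both Q -> U' Q and Q -> e S' — the grammar is not LL(1).

No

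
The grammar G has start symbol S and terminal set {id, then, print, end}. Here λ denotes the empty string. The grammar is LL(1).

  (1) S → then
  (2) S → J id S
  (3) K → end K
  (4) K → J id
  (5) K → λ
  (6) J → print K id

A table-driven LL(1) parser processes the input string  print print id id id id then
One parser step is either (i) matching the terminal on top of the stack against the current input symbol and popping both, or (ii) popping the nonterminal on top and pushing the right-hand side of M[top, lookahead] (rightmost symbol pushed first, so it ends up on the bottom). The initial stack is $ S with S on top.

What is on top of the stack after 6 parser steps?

K

     Stack                    Input                           Action
  1  $ S                      print print id id id id then $  expand S → J id S
  2  $ S id J                 print print id id id id then $  expand J → print K id
  3  $ S id id K print        print print id id id id then $  match print
  4  $ S id id K              print id id id id then $        expand K → J id
  5  $ S id id id J           print id id id id then $        expand J → print K id
  6  $ S id id id id K print  print id id id id then $        match print
Stack after step 6: $ S id id id id K (top = K).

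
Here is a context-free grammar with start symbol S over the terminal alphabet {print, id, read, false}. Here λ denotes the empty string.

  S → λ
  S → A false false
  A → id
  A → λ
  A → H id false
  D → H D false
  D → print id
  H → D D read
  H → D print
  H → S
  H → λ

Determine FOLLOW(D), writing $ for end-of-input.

{false, id, print, read}

FIRST(S): from S→λ we get {λ}; from S→A false false we get {false, id, print}. So FIRST(S) = {λ, false, id, print}.
FIRST(A): from A→id we get {id}; from A→λ we get {λ}; from A→H id false we get {false, id, print}. So FIRST(A) = {λ, false, id, print}.
FIRST(D): from D→H D false we get {false, id, print}; from D→print id we get {print}. So FIRST(D) = {false, id, print}.
FIRST(H): from H→D D read we get {false, id, print}; from H→D print we get {false, id, print}; from H→S we get {λ, false, id, print}; from H→λ we get {λ}. So FIRST(H) = {λ, false, id, print}.
FOLLOW(S) includes $ since S is the start symbol.
FOLLOW(A): in S→A false false, A is followed by false false with FIRST {false}. Thus FOLLOW(A) = {false}.
FOLLOW(D): in D→H D false, D is followed by false with FIRST {false}; in H→D D read (occurrence 1), D is followed by D read with FIRST {false, id, print}; in H→D D read (occurrence 2), D is followed by read with FIRST {read}; in H→D print, D is followed by print with FIRST {print}. Thus FOLLOW(D) = {false, id, print, read}.
FOLLOW(H): in A→H id false, H is followed by id false with FIRST {id}; in D→H D false, H is followed by D false with FIRST {false, id, print}. Thus FOLLOW(H) = {false, id, print}.
FOLLOW(S): in H→S, the suffix after S is empty, so FOLLOW(S) ⊇ FOLLOW(H) = {false, id, print}. Thus FOLLOW(S) = {$, false, id, print}.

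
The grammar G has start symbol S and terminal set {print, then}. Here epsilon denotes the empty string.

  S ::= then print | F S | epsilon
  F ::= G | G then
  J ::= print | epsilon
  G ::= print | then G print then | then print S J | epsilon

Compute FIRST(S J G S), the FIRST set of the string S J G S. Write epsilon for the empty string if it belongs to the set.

FIRST(J): from J::=print we get {print}; from J::=epsilon we get {epsilon}. So FIRST(J) = {epsilon, print}.
FIRST(G): from G::=print we get {print}; from G::=then G print then we get {then}; from G::=then print S J we get {then}; from G::=epsilon we get {epsilon}. So FIRST(G) = {epsilon, print, then}.
FIRST(F): from F::=G we get {epsilon, print, then}; from F::=G then we get {print, then}. So FIRST(F) = {epsilon, print, then}.
FIRST(S): from S::=then print we get {then}; from S::=F S we get {epsilon, print, then}; from S::=epsilon we get {epsilon}. So FIRST(S) = {epsilon, print, then}.
FIRST(S J G S): take FIRST of each symbol in turn, carrying on past any symbol whose FIRST contains epsilon; result {epsilon, print, then}.

{epsilon, print, then}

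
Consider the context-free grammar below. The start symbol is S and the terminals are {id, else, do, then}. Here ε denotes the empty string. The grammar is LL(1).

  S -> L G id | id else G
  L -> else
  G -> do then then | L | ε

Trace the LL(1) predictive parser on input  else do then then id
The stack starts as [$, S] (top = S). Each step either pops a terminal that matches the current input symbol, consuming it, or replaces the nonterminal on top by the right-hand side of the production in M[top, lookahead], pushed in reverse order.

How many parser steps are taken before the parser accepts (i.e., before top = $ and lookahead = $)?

step 1: stack=$ S  input=else do then then id $  — expand S -> L G id
step 2: stack=$ id G L  input=else do then then id $  — expand L -> else
step 3: stack=$ id G else  input=else do then then id $  — match else
step 4: stack=$ id G  input=do then then id $  — expand G -> do then then
step 5: stack=$ id then then do  input=do then then id $  — match do
step 6: stack=$ id then then  input=then then id $  — match then
step 7: stack=$ id then  input=then id $  — match then
step 8: stack=$ id  input=id $  — match id
Accept reached after 8 steps.

8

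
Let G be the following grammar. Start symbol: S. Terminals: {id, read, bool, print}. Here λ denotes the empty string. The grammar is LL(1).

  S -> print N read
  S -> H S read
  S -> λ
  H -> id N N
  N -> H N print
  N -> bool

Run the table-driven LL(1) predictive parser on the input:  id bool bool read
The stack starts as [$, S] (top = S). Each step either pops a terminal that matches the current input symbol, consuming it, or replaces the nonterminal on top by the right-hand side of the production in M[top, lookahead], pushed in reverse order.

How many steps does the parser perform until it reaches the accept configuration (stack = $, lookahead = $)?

9

     Stack            Input                Action
  1  $ S              id bool bool read $  expand S -> H S read
  2  $ read S H       id bool bool read $  expand H -> id N N
  3  $ read S N N id  id bool bool read $  match id
  4  $ read S N N     bool bool read $     expand N -> bool
  5  $ read S N bool  bool bool read $     match bool
  6  $ read S N       bool read $          expand N -> bool
  7  $ read S bool    bool read $          match bool
  8  $ read S         read $               expand S -> λ
  9  $ read           read $               match read
Accept reached after 9 steps.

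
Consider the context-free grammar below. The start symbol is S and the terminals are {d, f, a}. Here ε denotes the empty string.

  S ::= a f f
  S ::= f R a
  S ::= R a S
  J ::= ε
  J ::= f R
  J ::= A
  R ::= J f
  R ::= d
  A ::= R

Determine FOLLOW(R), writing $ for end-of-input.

{a, f}

FIRST(S): from S::=a f f we get {a}; from S::=f R a we get {f}; from S::=R a S we get {d, f}. So FIRST(S) = {a, d, f}.
FIRST(J): from J::=ε we get {ε}; from J::=f R we get {f}; from J::=A we get {d, f}. So FIRST(J) = {ε, d, f}.
FIRST(R): from R::=J f we get {d, f}; from R::=d we get {d}. So FIRST(R) = {d, f}.
FIRST(A): from A::=R we get {d, f}. So FIRST(A) = {d, f}.
FOLLOW(S) includes $ since S is the start symbol.
FOLLOW(S): in S::=R a S, the suffix after S is empty (adds nothing new). Thus FOLLOW(S) = {$}.
FOLLOW(J): in R::=J f, J is followed by f with FIRST {f}. Thus FOLLOW(J) = {f}.
FOLLOW(A): in J::=A, the suffix after A is empty, so FOLLOW(A) ⊇ FOLLOW(J) = {f}. Thus FOLLOW(A) = {f}.
FOLLOW(R): in S::=f R a, R is followed by a with FIRST {a}; in S::=R a S, R is followed by a S with FIRST {a}; in J::=f R, the suffix after R is empty, so FOLLOW(R) ⊇ FOLLOW(J) = {f}; in A::=R, the suffix after R is empty, so FOLLOW(R) ⊇ FOLLOW(A) = {f}. Thus FOLLOW(R) = {a, f}.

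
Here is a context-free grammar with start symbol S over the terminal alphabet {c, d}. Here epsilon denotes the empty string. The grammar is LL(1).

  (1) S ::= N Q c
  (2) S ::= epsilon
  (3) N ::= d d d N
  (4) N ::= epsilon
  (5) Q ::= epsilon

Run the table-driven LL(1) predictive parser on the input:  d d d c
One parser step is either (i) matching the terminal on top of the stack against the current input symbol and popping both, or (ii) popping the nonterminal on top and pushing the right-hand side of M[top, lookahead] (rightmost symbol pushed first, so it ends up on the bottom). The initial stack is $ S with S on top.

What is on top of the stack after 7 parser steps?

c

step 1: stack=$ S  input=d d d c $  — expand S ::= N Q c
step 2: stack=$ c Q N  input=d d d c $  — expand N ::= d d d N
step 3: stack=$ c Q N d d d  input=d d d c $  — match d
step 4: stack=$ c Q N d d  input=d d c $  — match d
step 5: stack=$ c Q N d  input=d c $  — match d
step 6: stack=$ c Q N  input=c $  — expand N ::= epsilon
step 7: stack=$ c Q  input=c $  — expand Q ::= epsilon
Stack after step 7: $ c (top = c).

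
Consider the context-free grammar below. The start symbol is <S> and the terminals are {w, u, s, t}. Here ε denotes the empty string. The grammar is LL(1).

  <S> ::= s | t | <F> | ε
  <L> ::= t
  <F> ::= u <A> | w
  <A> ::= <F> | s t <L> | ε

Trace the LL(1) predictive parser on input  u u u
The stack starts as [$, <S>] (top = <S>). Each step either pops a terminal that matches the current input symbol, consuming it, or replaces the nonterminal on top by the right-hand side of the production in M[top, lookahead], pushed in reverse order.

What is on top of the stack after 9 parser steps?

<A>

step 1: stack=$ <S>  input=u u u $  — expand <S> ::= <F>
step 2: stack=$ <F>  input=u u u $  — expand <F> ::= u <A>
step 3: stack=$ <A> u  input=u u u $  — match u
step 4: stack=$ <A>  input=u u $  — expand <A> ::= <F>
step 5: stack=$ <F>  input=u u $  — expand <F> ::= u <A>
step 6: stack=$ <A> u  input=u u $  — match u
step 7: stack=$ <A>  input=u $  — expand <A> ::= <F>
step 8: stack=$ <F>  input=u $  — expand <F> ::= u <A>
step 9: stack=$ <A> u  input=u $  — match u
Stack after step 9: $ <A> (top = <A>).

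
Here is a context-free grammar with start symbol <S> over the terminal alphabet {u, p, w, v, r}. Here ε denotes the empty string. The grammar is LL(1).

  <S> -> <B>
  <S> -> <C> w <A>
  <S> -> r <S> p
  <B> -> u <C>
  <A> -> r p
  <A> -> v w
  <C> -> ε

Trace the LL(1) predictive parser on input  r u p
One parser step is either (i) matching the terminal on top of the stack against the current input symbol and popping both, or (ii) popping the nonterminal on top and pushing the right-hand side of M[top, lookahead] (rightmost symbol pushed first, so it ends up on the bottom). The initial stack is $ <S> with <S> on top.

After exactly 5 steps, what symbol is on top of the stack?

<C>

step 1: stack=$ <S>  input=r u p $  — expand <S> -> r <S> p
step 2: stack=$ p <S> r  input=r u p $  — match r
step 3: stack=$ p <S>  input=u p $  — expand <S> -> <B>
step 4: stack=$ p <B>  input=u p $  — expand <B> -> u <C>
step 5: stack=$ p <C> u  input=u p $  — match u
Stack after step 5: $ p <C> (top = <C>).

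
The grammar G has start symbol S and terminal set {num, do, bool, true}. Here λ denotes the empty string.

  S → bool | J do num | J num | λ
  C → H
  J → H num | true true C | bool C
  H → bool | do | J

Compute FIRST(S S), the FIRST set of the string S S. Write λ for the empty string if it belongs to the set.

{λ, bool, do, true}

FIRST(S): from S→bool we get {bool}; from S→J do num we get {bool, do, true}; from S→J num we get {bool, do, true}; from S→λ we get {λ}. So FIRST(S) = {λ, bool, do, true}.
FIRST(C): from C→H we get {bool, do, true}. So FIRST(C) = {bool, do, true}.
FIRST(J): from J→H num we get {bool, do, true}; from J→true true C we get {true}; from J→bool C we get {bool}. So FIRST(J) = {bool, do, true}.
FIRST(H): from H→bool we get {bool}; from H→do we get {do}; from H→J we get {bool, do, true}. So FIRST(H) = {bool, do, true}.
FIRST(S S): take FIRST of each symbol in turn, carrying on past any symbol whose FIRST contains λ; result {λ, bool, do, true}.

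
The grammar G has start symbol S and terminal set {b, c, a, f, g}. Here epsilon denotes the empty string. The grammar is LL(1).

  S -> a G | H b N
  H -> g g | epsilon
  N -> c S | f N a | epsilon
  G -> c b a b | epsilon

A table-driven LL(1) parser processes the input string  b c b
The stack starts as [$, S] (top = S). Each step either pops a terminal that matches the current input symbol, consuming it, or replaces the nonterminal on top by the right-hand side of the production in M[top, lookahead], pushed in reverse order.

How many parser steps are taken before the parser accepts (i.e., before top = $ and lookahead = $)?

     Stack    Input    Action
  1  $ S      b c b $  expand S -> H b N
  2  $ N b H  b c b $  expand H -> epsilon
  3  $ N b    b c b $  match b
  4  $ N      c b $    expand N -> c S
  5  $ S c    c b $    match c
  6  $ S      b $      expand S -> H b N
  7  $ N b H  b $      expand H -> epsilon
  8  $ N b    b $      match b
  9  $ N      $        expand N -> epsilon
Accept reached after 9 steps.

9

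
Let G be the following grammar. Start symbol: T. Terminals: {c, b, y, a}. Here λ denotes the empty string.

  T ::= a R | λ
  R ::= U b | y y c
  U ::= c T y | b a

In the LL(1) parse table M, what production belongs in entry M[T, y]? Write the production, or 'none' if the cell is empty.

FIRST(T) = {λ, a}
FIRST(U) = {b, c}
FIRST(R) = {b, c, y}  (via U b)
FOLLOW(T) includes $ since T is the start symbol.
FOLLOW(T): in U::=c T y, T is followed by y with FIRST {y}. Thus FOLLOW(T) = {$, y}.
For T ::= a R: FIRST(a R) = {a}, so it goes in M[T, t] for t ∈ {a}.
For T ::= λ: FIRST(λ) = {λ}, so it goes in M[T, t] for t ∈ {}; since λ ∈ FIRST, also for every t ∈ FOLLOW(T) = {$, y}.

T ::= λ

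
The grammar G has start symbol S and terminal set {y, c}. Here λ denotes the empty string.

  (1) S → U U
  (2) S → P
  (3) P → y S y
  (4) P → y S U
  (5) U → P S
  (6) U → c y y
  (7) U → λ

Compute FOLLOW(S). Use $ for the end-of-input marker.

FIRST(P): from P→y S y we get {y}; from P→y S U we get {y}. So FIRST(P) = {y}.
FIRST(U): from U→P S we get {y}; from U→c y y we get {c}; from U→λ we get {λ}. So FIRST(U) = {λ, c, y}.
FIRST(S): from S→U U we get {λ, c, y}; from S→P we get {y}. So FIRST(S) = {λ, c, y}.
FOLLOW(S) includes $ since S is the start symbol.
FOLLOW(S): in P→y S y, S is followed by y with FIRST {y}; in P→y S U, S is followed by U with FIRST {λ, c, y}; in P→y S U, the suffix after S is nullable, so FOLLOW(S) ⊇ FOLLOW(P) = {$, c, y}; in U→P S, the suffix after S is empty, so FOLLOW(S) ⊇ FOLLOW(U) = {$, c, y}. Thus FOLLOW(S) = {$, c, y}.
FOLLOW(P): in S→P, the suffix after P is empty, so FOLLOW(P) ⊇ FOLLOW(S) = {$, c, y}; in U→P S, P is followed by S with FIRST {λ, c, y}; in U→P S, the suffix after P is nullable, so FOLLOW(P) ⊇ FOLLOW(U) = {$, c, y}. Thus FOLLOW(P) = {$, c, y}.
FOLLOW(U): in S→U U (occurrence 1), U is followed by U with FIRST {λ, c, y}; in S→U U (occurrence 1), the suffix after U is nullable, so FOLLOW(U) ⊇ FOLLOW(S) = {$, c, y}; in S→U U (occurrence 2), the suffix after U is empty, so FOLLOW(U) ⊇ FOLLOW(S) = {$, c, y}; in P→y S U, the suffix after U is empty, so FOLLOW(U) ⊇ FOLLOW(P) = {$, c, y}. Thus FOLLOW(U) = {$, c, y}.

{$, c, y}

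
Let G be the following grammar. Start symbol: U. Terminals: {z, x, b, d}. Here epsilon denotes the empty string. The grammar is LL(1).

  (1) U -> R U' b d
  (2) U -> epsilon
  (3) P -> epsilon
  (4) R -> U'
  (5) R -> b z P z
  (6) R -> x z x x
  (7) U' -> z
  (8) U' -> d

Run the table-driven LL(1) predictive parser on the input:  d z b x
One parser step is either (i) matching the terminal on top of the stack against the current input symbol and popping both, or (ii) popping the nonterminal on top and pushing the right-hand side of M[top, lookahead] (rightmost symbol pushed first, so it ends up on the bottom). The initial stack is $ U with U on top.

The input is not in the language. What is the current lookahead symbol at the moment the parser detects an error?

step 1: stack=$ U  input=d z b x $  — expand U -> R U' b d
step 2: stack=$ d b U' R  input=d z b x $  — expand R -> U'
step 3: stack=$ d b U' U'  input=d z b x $  — expand U' -> d
step 4: stack=$ d b U' d  input=d z b x $  — match d
step 5: stack=$ d b U'  input=z b x $  — expand U' -> z
step 6: stack=$ d b z  input=z b x $  — match z
step 7: stack=$ d b  input=b x $  — match b
step 8: stack=$ d  input=x $  — error: top is terminal d but lookahead is x

x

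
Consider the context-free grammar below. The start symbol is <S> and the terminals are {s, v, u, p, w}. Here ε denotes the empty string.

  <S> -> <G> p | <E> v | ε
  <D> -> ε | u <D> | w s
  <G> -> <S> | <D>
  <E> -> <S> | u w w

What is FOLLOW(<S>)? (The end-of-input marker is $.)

{$, p, v}

FIRST(<D>): from <D>->ε we get {ε}; from <D>->u <D> we get {u}; from <D>->w s we get {w}. So FIRST(<D>) = {ε, u, w}.
FIRST(<S>): from <S>-><G> p we get {p, u, v, w}; from <S>-><E> v we get {p, u, v, w}; from <S>->ε we get {ε}. So FIRST(<S>) = {ε, p, u, v, w}.
FIRST(<G>): from <G>-><S> we get {ε, p, u, v, w}; from <G>-><D> we get {ε, u, w}. So FIRST(<G>) = {ε, p, u, v, w}.
FIRST(<E>): from <E>-><S> we get {ε, p, u, v, w}; from <E>->u w w we get {u}. So FIRST(<E>) = {ε, p, u, v, w}.
FOLLOW(<S>) includes $ since <S> is the start symbol.
FOLLOW(<G>): in <S>-><G> p, <G> is followed by p with FIRST {p}. Thus FOLLOW(<G>) = {p}.
FOLLOW(<D>): in <D>->u <D>, the suffix after <D> is empty (adds nothing new); in <G>-><D>, the suffix after <D> is empty, so FOLLOW(<D>) ⊇ FOLLOW(<G>) = {p}. Thus FOLLOW(<D>) = {p}.
FOLLOW(<E>): in <S>-><E> v, <E> is followed by v with FIRST {v}. Thus FOLLOW(<E>) = {v}.
FOLLOW(<S>): in <G>-><S>, the suffix after <S> is empty, so FOLLOW(<S>) ⊇ FOLLOW(<G>) = {p}; in <E>-><S>, the suffix after <S> is empty, so FOLLOW(<S>) ⊇ FOLLOW(<E>) = {v}. Thus FOLLOW(<S>) = {$, p, v}.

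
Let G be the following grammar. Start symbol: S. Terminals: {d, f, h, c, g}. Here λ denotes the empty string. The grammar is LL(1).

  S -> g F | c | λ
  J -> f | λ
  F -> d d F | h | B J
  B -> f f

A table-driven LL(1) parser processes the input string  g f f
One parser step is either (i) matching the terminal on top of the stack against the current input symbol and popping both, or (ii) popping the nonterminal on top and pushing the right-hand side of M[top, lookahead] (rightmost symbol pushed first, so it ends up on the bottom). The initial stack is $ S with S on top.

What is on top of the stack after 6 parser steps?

step 1: stack=$ S  input=g f f $  — expand S -> g F
step 2: stack=$ F g  input=g f f $  — match g
step 3: stack=$ F  input=f f $  — expand F -> B J
step 4: stack=$ J B  input=f f $  — expand B -> f f
step 5: stack=$ J f f  input=f f $  — match f
step 6: stack=$ J f  input=f $  — match f
Stack after step 6: $ J (top = J).

J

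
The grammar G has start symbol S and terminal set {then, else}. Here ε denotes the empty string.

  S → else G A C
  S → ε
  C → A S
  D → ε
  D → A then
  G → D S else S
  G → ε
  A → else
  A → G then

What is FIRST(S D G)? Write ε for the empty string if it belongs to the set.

{ε, else, then}

FIRST(S) = {ε, else}
FIRST(C) = {else, then}  (via A S)
FIRST(D) = {ε, else, then}  (via A then)
FIRST(G) = {ε, else, then}  (via D S else S)
FIRST(A) = {else, then}  (via G then)
FIRST(S D G): take FIRST of each symbol in turn, carrying on past any symbol whose FIRST contains ε; result {ε, else, then}.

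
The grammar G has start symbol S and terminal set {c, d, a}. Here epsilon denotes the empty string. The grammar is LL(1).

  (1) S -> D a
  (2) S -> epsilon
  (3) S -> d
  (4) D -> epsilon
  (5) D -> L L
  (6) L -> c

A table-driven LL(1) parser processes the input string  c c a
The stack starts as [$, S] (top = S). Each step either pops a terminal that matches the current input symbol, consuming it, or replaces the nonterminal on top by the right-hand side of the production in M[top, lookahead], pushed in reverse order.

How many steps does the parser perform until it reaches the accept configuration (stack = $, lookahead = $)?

step 1: stack=$ S  input=c c a $  — expand S -> D a
step 2: stack=$ a D  input=c c a $  — expand D -> L L
step 3: stack=$ a L L  input=c c a $  — expand L -> c
step 4: stack=$ a L c  input=c c a $  — match c
step 5: stack=$ a L  input=c a $  — expand L -> c
step 6: stack=$ a c  input=c a $  — match c
step 7: stack=$ a  input=a $  — match a
Accept reached after 7 steps.

7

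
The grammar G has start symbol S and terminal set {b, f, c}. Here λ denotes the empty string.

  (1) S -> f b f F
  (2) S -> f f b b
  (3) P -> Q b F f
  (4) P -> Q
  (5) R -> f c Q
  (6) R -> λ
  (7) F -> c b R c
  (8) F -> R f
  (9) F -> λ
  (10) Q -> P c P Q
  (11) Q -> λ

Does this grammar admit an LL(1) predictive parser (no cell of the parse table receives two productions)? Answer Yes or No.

FIRST(S) = {f}
FIRST(P) = {λ, b, c}
FIRST(R) = {λ, f}
FIRST(F) = {λ, c, f}
FIRST(Q) = {λ, b, c}
FOLLOW(S) = {$}
FOLLOW(P) = {b, c, f}
FOLLOW(R) = {c, f}
FOLLOW(F) = {$, f}
FOLLOW(Q) = {b, c, f}
Cell M[F, f] receives both F -> R f and F -> λ — the grammar is not LL(1).

No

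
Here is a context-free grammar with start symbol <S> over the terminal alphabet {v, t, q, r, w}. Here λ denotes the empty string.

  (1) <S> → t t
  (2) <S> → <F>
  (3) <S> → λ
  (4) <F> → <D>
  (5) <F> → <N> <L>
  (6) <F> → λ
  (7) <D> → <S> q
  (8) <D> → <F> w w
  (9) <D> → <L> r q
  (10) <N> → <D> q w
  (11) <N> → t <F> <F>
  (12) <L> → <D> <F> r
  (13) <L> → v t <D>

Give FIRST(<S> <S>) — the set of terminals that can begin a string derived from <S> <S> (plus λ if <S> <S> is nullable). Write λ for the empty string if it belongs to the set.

{λ, q, t, v, w}

FIRST(<S>) = {λ, q, t, v, w}  (via <F>)
FIRST(<F>) = {λ, q, t, v, w}  (via <D>, <N> <L>)
FIRST(<D>) = {q, t, v, w}  (via <S> q, <F> w w, <L> r q)
FIRST(<N>) = {q, t, v, w}  (via <D> q w)
FIRST(<L>) = {q, t, v, w}  (via <D> <F> r)
FIRST(<S> <S>): take FIRST of each symbol in turn, carrying on past any symbol whose FIRST contains λ; result {λ, q, t, v, w}.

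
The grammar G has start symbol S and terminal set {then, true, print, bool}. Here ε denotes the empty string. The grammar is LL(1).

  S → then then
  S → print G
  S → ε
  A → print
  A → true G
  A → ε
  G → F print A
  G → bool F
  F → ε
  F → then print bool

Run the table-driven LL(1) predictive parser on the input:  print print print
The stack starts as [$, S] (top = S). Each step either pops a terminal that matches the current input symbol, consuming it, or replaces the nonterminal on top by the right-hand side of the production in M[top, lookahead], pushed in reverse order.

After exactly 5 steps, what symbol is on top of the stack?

A

     Stack        Input                Action
  1  $ S          print print print $  expand S → print G
  2  $ G print    print print print $  match print
  3  $ G          print print $        expand G → F print A
  4  $ A print F  print print $        expand F → ε
  5  $ A print    print print $        match print
Stack after step 5: $ A (top = A).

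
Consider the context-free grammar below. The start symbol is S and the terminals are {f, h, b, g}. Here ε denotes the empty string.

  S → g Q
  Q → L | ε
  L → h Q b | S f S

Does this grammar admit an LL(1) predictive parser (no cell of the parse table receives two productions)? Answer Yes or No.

FIRST(S) = {g}
FIRST(Q) = {ε, g, h}
FIRST(L) = {g, h}
FOLLOW(S) = {$, b, f}
FOLLOW(Q) = {$, b, f}
FOLLOW(L) = {$, b, f}
Each cell of M receives at most one production.

Yes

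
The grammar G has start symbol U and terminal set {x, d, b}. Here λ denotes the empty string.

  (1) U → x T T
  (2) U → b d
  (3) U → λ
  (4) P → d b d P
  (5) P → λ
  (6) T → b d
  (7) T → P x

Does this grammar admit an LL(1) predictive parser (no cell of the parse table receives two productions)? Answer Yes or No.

Yes

FIRST(U) = {λ, b, x}
FIRST(P) = {λ, d}
FIRST(T) = {b, d, x}
FOLLOW(U) = {$}
FOLLOW(P) = {x}
FOLLOW(T) = {$, b, d, x}
Each cell of M receives at most one production.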